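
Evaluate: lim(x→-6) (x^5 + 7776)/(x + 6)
This is a standard limit.

Factor or rationalize the expression:
  lim(x→-6) (x^5 + 7776)/(x + 6) = 6480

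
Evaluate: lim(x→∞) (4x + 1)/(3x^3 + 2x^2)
This is an ∞/∞ indeterminate form.

Apply L'Hôpital's rule: differentiate numerator and denominator separately.
  f(x) = 4·x + 1   ⇒   f'(x) = 4
  g(x) = 3·x^3 + 2·x^2   ⇒   g'(x) = 9·x^2 + 4·x
  lim(x→∞) f'(x)/g'(x) = lim(x→∞) (4)/(9·x^2 + 4·x)
  = 0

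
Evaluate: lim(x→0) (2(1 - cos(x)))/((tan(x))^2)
This is a 0/0 indeterminate form.

Apply L'Hôpital's rule: differentiate numerator and denominator separately.
  f(x) = 2 - 2·cos(x)   ⇒   f'(x) = 2·sin(x)
  g(x) = tan(x)^2   ⇒   g'(x) = (2·tan(x)^2 + 2)·tan(x)
  lim(x→0) f'(x)/g'(x) = lim(x→0) (2·sin(x))/((2·tan(x)^2 + 2)·tan(x))
  = 1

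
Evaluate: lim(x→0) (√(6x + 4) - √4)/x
This is a standard limit.

Factor or rationalize the expression:
  lim(x→0) (√(6x + 4) - √4)/x = 3/2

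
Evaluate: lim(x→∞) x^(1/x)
This is an exponential indeterminate form.

For exponential indeterminate forms, take the natural log:
  Let L = lim(x→∞) x^(1/x)
  Then ln(L) = lim(x→∞) [exponent × ln(base)]
  Evaluate using L'Hôpital or standard limits, then exponentiate.
  L = 1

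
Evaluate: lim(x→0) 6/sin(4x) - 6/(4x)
This is an ∞-∞ indeterminate form.

Combine fractions or rationalize to convert ∞-∞ to 0/0 form:
  lim(x→0) 6/sin(4x) - 6/(4x) = 0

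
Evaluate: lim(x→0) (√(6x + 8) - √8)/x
This is a standard limit.

Factor or rationalize the expression:
  lim(x→0) (√(6x + 8) - √8)/x = 3·sqrt(2)/4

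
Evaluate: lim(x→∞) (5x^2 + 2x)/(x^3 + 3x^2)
This is an ∞/∞ indeterminate form.

Apply L'Hôpital's rule: differentiate numerator and denominator separately.
  f(x) = 5·x^2 + 2·x   ⇒   f'(x) = 10·x + 2
  g(x) = x^3 + 3·x^2   ⇒   g'(x) = 3·x^2 + 6·x
  lim(x→∞) f'(x)/g'(x) = lim(x→∞) (10·x + 2)/(3·x^2 + 6·x)
  = 0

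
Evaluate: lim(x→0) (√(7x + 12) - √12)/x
This is a standard limit.

Factor or rationalize the expression:
  lim(x→0) (√(7x + 12) - √12)/x = 7·sqrt(3)/12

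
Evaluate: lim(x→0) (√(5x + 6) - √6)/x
This is a standard limit.

Factor or rationalize the expression:
  lim(x→0) (√(5x + 6) - √6)/x = 5·sqrt(6)/12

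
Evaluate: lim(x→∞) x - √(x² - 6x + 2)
This is an ∞-∞ indeterminate form.

Combine fractions or rationalize to convert ∞-∞ to 0/0 form:
  lim(x→∞) x - √(x² - 6x + 2) = 3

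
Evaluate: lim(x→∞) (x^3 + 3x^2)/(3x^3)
This is an ∞/∞ indeterminate form.

Apply L'Hôpital's rule: differentiate numerator and denominator separately.
  f(x) = x^3 + 3·x^2   ⇒   f'(x) = 3·x^2 + 6·x
  g(x) = 3·x^3   ⇒   g'(x) = 9·x^2
  lim(x→∞) f'(x)/g'(x) = lim(x→∞) (3·x^2 + 6·x)/(9·x^2)
  = 1/3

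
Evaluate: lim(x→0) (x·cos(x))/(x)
This is a 0/0 indeterminate form.

Apply L'Hôpital's rule: differentiate numerator and denominator separately.
  f(x) = x·cos(x)   ⇒   f'(x) = -x·sin(x) + cos(x)
  g(x) = x   ⇒   g'(x) = 1
  lim(x→0) f'(x)/g'(x) = lim(x→0) (-x·sin(x) + cos(x))/(1)
  = 1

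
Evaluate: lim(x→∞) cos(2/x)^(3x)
This is an exponential indeterminate form.

For exponential indeterminate forms, take the natural log:
  Let L = lim(x→∞) cos(2/x)^(3x)
  Then ln(L) = lim(x→∞) [exponent × ln(base)]
  Evaluate using L'Hôpital or standard limits, then exponentiate.
  L = 1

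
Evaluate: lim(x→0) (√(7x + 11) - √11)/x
This is a standard limit.

Factor or rationalize the expression:
  lim(x→0) (√(7x + 11) - √11)/x = 7·sqrt(11)/22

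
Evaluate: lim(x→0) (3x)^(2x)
This is an exponential indeterminate form.

For exponential indeterminate forms, take the natural log:
  Let L = lim(x→0) (3x)^(2x)
  Then ln(L) = lim(x→0) [exponent × ln(base)]
  Evaluate using L'Hôpital or standard limits, then exponentiate.
  L = 1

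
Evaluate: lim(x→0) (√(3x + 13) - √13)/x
This is a standard limit.

Factor or rationalize the expression:
  lim(x→0) (√(3x + 13) - √13)/x = 3·sqrt(13)/26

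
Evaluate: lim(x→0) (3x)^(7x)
This is an exponential indeterminate form.

For exponential indeterminate forms, take the natural log:
  Let L = lim(x→0) (3x)^(7x)
  Then ln(L) = lim(x→0) [exponent × ln(base)]
  Evaluate using L'Hôpital or standard limits, then exponentiate.
  L = 1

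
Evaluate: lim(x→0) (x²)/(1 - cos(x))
This is a 0/0 indeterminate form.

Apply L'Hôpital's rule: differentiate numerator and denominator separately.
  f(x) = x^2   ⇒   f'(x) = 2·x
  g(x) = 1 - cos(x)   ⇒   g'(x) = sin(x)
  lim(x→0) f'(x)/g'(x) = lim(x→0) (2·x)/(sin(x))
  = 2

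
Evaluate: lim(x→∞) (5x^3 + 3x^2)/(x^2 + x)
This is an ∞/∞ indeterminate form.

Apply L'Hôpital's rule: differentiate numerator and denominator separately.
  f(x) = 5·x^3 + 3·x^2   ⇒   f'(x) = 15·x^2 + 6·x
  g(x) = x^2 + x   ⇒   g'(x) = 2·x + 1
  lim(x→∞) f'(x)/g'(x) = lim(x→∞) (15·x^2 + 6·x)/(2·x + 1)
  = ∞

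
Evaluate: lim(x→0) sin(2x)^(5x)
This is an exponential indeterminate form.

For exponential indeterminate forms, take the natural log:
  Let L = lim(x→0) sin(2x)^(5x)
  Then ln(L) = lim(x→0) [exponent × ln(base)]
  Evaluate using L'Hôpital or standard limits, then exponentiate.
  L = 1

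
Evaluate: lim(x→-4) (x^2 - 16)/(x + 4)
This is a standard limit.

Factor or rationalize the expression:
  lim(x→-4) (x^2 - 16)/(x + 4) = -8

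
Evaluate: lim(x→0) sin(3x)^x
This is an exponential indeterminate form.

For exponential indeterminate forms, take the natural log:
  Let L = lim(x→0) sin(3x)^x
  Then ln(L) = lim(x→0) [exponent × ln(base)]
  Evaluate using L'Hôpital or standard limits, then exponentiate.
  L = 1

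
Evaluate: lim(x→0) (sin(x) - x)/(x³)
This is a 0/0 indeterminate form.

Apply L'Hôpital's rule: differentiate numerator and denominator separately.
  f(x) = -x + sin(x)   ⇒   f'(x) = cos(x) - 1
  g(x) = x^3   ⇒   g'(x) = 3·x^2
  lim(x→0) f'(x)/g'(x) = lim(x→0) (cos(x) - 1)/(3·x^2)
  = -1/6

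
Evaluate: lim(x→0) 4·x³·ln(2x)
This is a 0·∞ indeterminate form.

Rewrite 0·∞ as a quotient (0/0 or ∞/∞ form), then apply L'Hôpital's rule:
  lim(x→0) 4·x³·ln(2x) = 0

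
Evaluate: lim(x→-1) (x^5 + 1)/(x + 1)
This is a standard limit.

Factor or rationalize the expression:
  lim(x→-1) (x^5 + 1)/(x + 1) = 5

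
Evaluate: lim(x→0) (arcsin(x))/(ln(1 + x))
This is a 0/0 indeterminate form.

Apply L'Hôpital's rule: differentiate numerator and denominator separately.
  f(x) = asin(x)   ⇒   f'(x) = 1/sqrt(1 - x^2)
  g(x) = ln(x + 1)   ⇒   g'(x) = 1/(x + 1)
  lim(x→0) f'(x)/g'(x) = lim(x→0) (1/sqrt(1 - x^2))/(1/(x + 1))
  = 1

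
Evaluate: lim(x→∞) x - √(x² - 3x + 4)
This is an ∞-∞ indeterminate form.

Combine fractions or rationalize to convert ∞-∞ to 0/0 form:
  lim(x→∞) x - √(x² - 3x + 4) = 3/2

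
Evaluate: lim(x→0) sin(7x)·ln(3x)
This is a 0·∞ indeterminate form.

Rewrite 0·∞ as a quotient (0/0 or ∞/∞ form), then apply L'Hôpital's rule:
  lim(x→0) sin(7x)·ln(3x) = 0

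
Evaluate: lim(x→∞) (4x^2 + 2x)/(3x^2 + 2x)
This is an ∞/∞ indeterminate form.

Apply L'Hôpital's rule: differentiate numerator and denominator separately.
  f(x) = 4·x^2 + 2·x   ⇒   f'(x) = 8·x + 2
  g(x) = 3·x^2 + 2·x   ⇒   g'(x) = 6·x + 2
  lim(x→∞) f'(x)/g'(x) = lim(x→∞) (8·x + 2)/(6·x + 2)
  = 4/3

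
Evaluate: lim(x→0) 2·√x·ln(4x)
This is a 0·∞ indeterminate form.

Rewrite 0·∞ as a quotient (0/0 or ∞/∞ form), then apply L'Hôpital's rule:
  lim(x→0) 2·√x·ln(4x) = 0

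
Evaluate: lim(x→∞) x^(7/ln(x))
This is an exponential indeterminate form.

For exponential indeterminate forms, take the natural log:
  Let L = lim(x→∞) x^(7/ln(x))
  Then ln(L) = lim(x→∞) [exponent × ln(base)]
  Evaluate using L'Hôpital or standard limits, then exponentiate.
  L = e^(7)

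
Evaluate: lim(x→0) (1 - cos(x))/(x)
This is a 0/0 indeterminate form.

Apply L'Hôpital's rule: differentiate numerator and denominator separately.
  f(x) = 1 - cos(x)   ⇒   f'(x) = sin(x)
  g(x) = x   ⇒   g'(x) = 1
  lim(x→0) f'(x)/g'(x) = lim(x→0) (sin(x))/(1)
  = 0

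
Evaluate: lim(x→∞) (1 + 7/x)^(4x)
This is an exponential indeterminate form.

For exponential indeterminate forms, take the natural log:
  Let L = lim(x→∞) (1 + 7/x)^(4x)
  Then ln(L) = lim(x→∞) [exponent × ln(base)]
  Evaluate using L'Hôpital or standard limits, then exponentiate.
  L = e^(28)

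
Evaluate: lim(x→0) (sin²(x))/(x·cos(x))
This is a 0/0 indeterminate form.

Apply L'Hôpital's rule: differentiate numerator and denominator separately.
  f(x) = sin(x)^2   ⇒   f'(x) = 2·sin(x)·cos(x)
  g(x) = x·cos(x)   ⇒   g'(x) = -x·sin(x) + cos(x)
  lim(x→0) f'(x)/g'(x) = lim(x→0) (2·sin(x)·cos(x))/(-x·sin(x) + cos(x))
  = 0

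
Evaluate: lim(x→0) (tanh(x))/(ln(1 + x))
This is a 0/0 indeterminate form.

Apply L'Hôpital's rule: differentiate numerator and denominator separately.
  f(x) = tanh(x)   ⇒   f'(x) = 1 - tanh(x)^2
  g(x) = ln(x + 1)   ⇒   g'(x) = 1/(x + 1)
  lim(x→0) f'(x)/g'(x) = lim(x→0) (1 - tanh(x)^2)/(1/(x + 1))
  = 1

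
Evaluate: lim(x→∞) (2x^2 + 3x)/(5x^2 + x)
This is an ∞/∞ indeterminate form.

Apply L'Hôpital's rule: differentiate numerator and denominator separately.
  f(x) = 2·x^2 + 3·x   ⇒   f'(x) = 4·x + 3
  g(x) = 5·x^2 + x   ⇒   g'(x) = 10·x + 1
  lim(x→∞) f'(x)/g'(x) = lim(x→∞) (4·x + 3)/(10·x + 1)
  = 2/5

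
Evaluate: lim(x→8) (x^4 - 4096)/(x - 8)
This is a standard limit.

Factor or rationalize the expression:
  lim(x→8) (x^4 - 4096)/(x - 8) = 2048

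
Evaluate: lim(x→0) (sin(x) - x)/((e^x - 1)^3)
This is a 0/0 indeterminate form.

Apply L'Hôpital's rule: differentiate numerator and denominator separately.
  f(x) = -x + sin(x)   ⇒   f'(x) = cos(x) - 1
  g(x) = (e^(x) - 1)^3   ⇒   g'(x) = 3·(e^(x) - 1)^2·e^(x)
  lim(x→0) f'(x)/g'(x) = lim(x→0) (cos(x) - 1)/(3·(e^(x) - 1)^2·e^(x))
  = -1/6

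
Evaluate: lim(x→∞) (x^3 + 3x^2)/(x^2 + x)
This is an ∞/∞ indeterminate form.

Apply L'Hôpital's rule: differentiate numerator and denominator separately.
  f(x) = x^3 + 3·x^2   ⇒   f'(x) = 3·x^2 + 6·x
  g(x) = x^2 + x   ⇒   g'(x) = 2·x + 1
  lim(x→∞) f'(x)/g'(x) = lim(x→∞) (3·x^2 + 6·x)/(2·x + 1)
  = ∞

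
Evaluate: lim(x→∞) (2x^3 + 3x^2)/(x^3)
This is an ∞/∞ indeterminate form.

Apply L'Hôpital's rule: differentiate numerator and denominator separately.
  f(x) = 2·x^3 + 3·x^2   ⇒   f'(x) = 6·x^2 + 6·x
  g(x) = x^3   ⇒   g'(x) = 3·x^2
  lim(x→∞) f'(x)/g'(x) = lim(x→∞) (6·x^2 + 6·x)/(3·x^2)
  = 2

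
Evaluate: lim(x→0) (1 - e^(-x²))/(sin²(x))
This is a 0/0 indeterminate form.

Apply L'Hôpital's rule: differentiate numerator and denominator separately.
  f(x) = 1 - e^(-x^2)   ⇒   f'(x) = 2·x·e^(-x^2)
  g(x) = sin(x)^2   ⇒   g'(x) = 2·sin(x)·cos(x)
  lim(x→0) f'(x)/g'(x) = lim(x→0) (2·x·e^(-x^2))/(2·sin(x)·cos(x))
  = 1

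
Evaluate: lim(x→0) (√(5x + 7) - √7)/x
This is a standard limit.

Factor or rationalize the expression:
  lim(x→0) (√(5x + 7) - √7)/x = 5·sqrt(7)/14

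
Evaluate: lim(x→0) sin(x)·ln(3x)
This is a 0·∞ indeterminate form.

Rewrite 0·∞ as a quotient (0/0 or ∞/∞ form), then apply L'Hôpital's rule:
  lim(x→0) sin(x)·ln(3x) = 0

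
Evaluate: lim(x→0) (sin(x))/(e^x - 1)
This is a 0/0 indeterminate form.

Apply L'Hôpital's rule: differentiate numerator and denominator separately.
  f(x) = sin(x)   ⇒   f'(x) = cos(x)
  g(x) = e^(x) - 1   ⇒   g'(x) = e^(x)
  lim(x→0) f'(x)/g'(x) = lim(x→0) (cos(x))/(e^(x))
  = 1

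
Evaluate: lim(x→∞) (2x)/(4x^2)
This is an ∞/∞ indeterminate form.

Apply L'Hôpital's rule: differentiate numerator and denominator separately.
  f(x) = 2·x   ⇒   f'(x) = 2
  g(x) = 4·x^2   ⇒   g'(x) = 8·x
  lim(x→∞) f'(x)/g'(x) = lim(x→∞) (2)/(8·x)
  = 0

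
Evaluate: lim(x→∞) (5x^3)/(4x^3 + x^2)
This is an ∞/∞ indeterminate form.

Apply L'Hôpital's rule: differentiate numerator and denominator separately.
  f(x) = 5·x^3   ⇒   f'(x) = 15·x^2
  g(x) = 4·x^3 + x^2   ⇒   g'(x) = 12·x^2 + 2·x
  lim(x→∞) f'(x)/g'(x) = lim(x→∞) (15·x^2)/(12·x^2 + 2·x)
  = 5/4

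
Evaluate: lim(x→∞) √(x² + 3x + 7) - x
This is an ∞-∞ indeterminate form.

Combine fractions or rationalize to convert ∞-∞ to 0/0 form:
  lim(x→∞) √(x² + 3x + 7) - x = 3/2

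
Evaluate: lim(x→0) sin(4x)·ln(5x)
This is a 0·∞ indeterminate form.

Rewrite 0·∞ as a quotient (0/0 or ∞/∞ form), then apply L'Hôpital's rule:
  lim(x→0) sin(4x)·ln(5x) = 0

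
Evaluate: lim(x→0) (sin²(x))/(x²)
This is a 0/0 indeterminate form.

Apply L'Hôpital's rule: differentiate numerator and denominator separately.
  f(x) = sin(x)^2   ⇒   f'(x) = 2·sin(x)·cos(x)
  g(x) = x^2   ⇒   g'(x) = 2·x
  lim(x→0) f'(x)/g'(x) = lim(x→0) (2·sin(x)·cos(x))/(2·x)
  = 1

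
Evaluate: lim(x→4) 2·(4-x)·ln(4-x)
This is a 0·∞ indeterminate form.

Rewrite 0·∞ as a quotient (0/0 or ∞/∞ form), then apply L'Hôpital's rule:
  lim(x→4) 2·(4-x)·ln(4-x) = 0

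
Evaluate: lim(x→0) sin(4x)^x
This is an exponential indeterminate form.

For exponential indeterminate forms, take the natural log:
  Let L = lim(x→0) sin(4x)^x
  Then ln(L) = lim(x→0) [exponent × ln(base)]
  Evaluate using L'Hôpital or standard limits, then exponentiate.
  L = 1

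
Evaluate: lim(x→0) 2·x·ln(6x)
This is a 0·∞ indeterminate form.

Rewrite 0·∞ as a quotient (0/0 or ∞/∞ form), then apply L'Hôpital's rule:
  lim(x→0) 2·x·ln(6x) = 0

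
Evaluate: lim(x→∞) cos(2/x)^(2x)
This is an exponential indeterminate form.

For exponential indeterminate forms, take the natural log:
  Let L = lim(x→∞) cos(2/x)^(2x)
  Then ln(L) = lim(x→∞) [exponent × ln(base)]
  Evaluate using L'Hôpital or standard limits, then exponentiate.
  L = 1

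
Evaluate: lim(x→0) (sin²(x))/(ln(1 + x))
This is a 0/0 indeterminate form.

Apply L'Hôpital's rule: differentiate numerator and denominator separately.
  f(x) = sin(x)^2   ⇒   f'(x) = 2·sin(x)·cos(x)
  g(x) = ln(x + 1)   ⇒   g'(x) = 1/(x + 1)
  lim(x→0) f'(x)/g'(x) = lim(x→0) (2·sin(x)·cos(x))/(1/(x + 1))
  = 0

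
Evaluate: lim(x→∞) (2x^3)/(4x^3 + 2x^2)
This is an ∞/∞ indeterminate form.

Apply L'Hôpital's rule: differentiate numerator and denominator separately.
  f(x) = 2·x^3   ⇒   f'(x) = 6·x^2
  g(x) = 4·x^3 + 2·x^2   ⇒   g'(x) = 12·x^2 + 4·x
  lim(x→∞) f'(x)/g'(x) = lim(x→∞) (6·x^2)/(12·x^2 + 4·x)
  = 1/2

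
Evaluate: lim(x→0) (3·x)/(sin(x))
This is a 0/0 indeterminate form.

Apply L'Hôpital's rule: differentiate numerator and denominator separately.
  f(x) = 3·x   ⇒   f'(x) = 3
  g(x) = sin(x)   ⇒   g'(x) = cos(x)
  lim(x→0) f'(x)/g'(x) = lim(x→0) (3)/(cos(x))
  = 3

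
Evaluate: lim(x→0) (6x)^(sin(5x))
This is an exponential indeterminate form.

For exponential indeterminate forms, take the natural log:
  Let L = lim(x→0) (6x)^(sin(5x))
  Then ln(L) = lim(x→0) [exponent × ln(base)]
  Evaluate using L'Hôpital or standard limits, then exponentiate.
  L = 1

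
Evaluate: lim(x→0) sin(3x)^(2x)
This is an exponential indeterminate form.

For exponential indeterminate forms, take the natural log:
  Let L = lim(x→0) sin(3x)^(2x)
  Then ln(L) = lim(x→0) [exponent × ln(base)]
  Evaluate using L'Hôpital or standard limits, then exponentiate.
  L = 1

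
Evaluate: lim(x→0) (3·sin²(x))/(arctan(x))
This is a 0/0 indeterminate form.

Apply L'Hôpital's rule: differentiate numerator and denominator separately.
  f(x) = 3·sin(x)^2   ⇒   f'(x) = 6·sin(x)·cos(x)
  g(x) = atan(x)   ⇒   g'(x) = 1/(x^2 + 1)
  lim(x→0) f'(x)/g'(x) = lim(x→0) (6·sin(x)·cos(x))/(1/(x^2 + 1))
  = 0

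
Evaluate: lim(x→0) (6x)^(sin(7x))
This is an exponential indeterminate form.

For exponential indeterminate forms, take the natural log:
  Let L = lim(x→0) (6x)^(sin(7x))
  Then ln(L) = lim(x→0) [exponent × ln(base)]
  Evaluate using L'Hôpital or standard limits, then exponentiate.
  L = 1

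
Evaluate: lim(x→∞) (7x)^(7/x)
This is an exponential indeterminate form.

For exponential indeterminate forms, take the natural log:
  Let L = lim(x→∞) (7x)^(7/x)
  Then ln(L) = lim(x→∞) [exponent × ln(base)]
  Evaluate using L'Hôpital or standard limits, then exponentiate.
  L = 1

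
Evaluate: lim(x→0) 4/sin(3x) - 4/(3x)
This is an ∞-∞ indeterminate form.

Combine fractions or rationalize to convert ∞-∞ to 0/0 form:
  lim(x→0) 4/sin(3x) - 4/(3x) = 0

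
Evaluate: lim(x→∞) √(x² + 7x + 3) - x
This is an ∞-∞ indeterminate form.

Combine fractions or rationalize to convert ∞-∞ to 0/0 form:
  lim(x→∞) √(x² + 7x + 3) - x = 7/2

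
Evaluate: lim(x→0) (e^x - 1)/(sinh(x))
This is a 0/0 indeterminate form.

Apply L'Hôpital's rule: differentiate numerator and denominator separately.
  f(x) = e^(x) - 1   ⇒   f'(x) = e^(x)
  g(x) = sinh(x)   ⇒   g'(x) = cosh(x)
  lim(x→0) f'(x)/g'(x) = lim(x→0) (e^(x))/(cosh(x))
  = 1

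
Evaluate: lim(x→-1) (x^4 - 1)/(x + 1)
This is a standard limit.

Factor or rationalize the expression:
  lim(x→-1) (x^4 - 1)/(x + 1) = -4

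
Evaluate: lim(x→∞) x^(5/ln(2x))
This is an exponential indeterminate form.

For exponential indeterminate forms, take the natural log:
  Let L = lim(x→∞) x^(5/ln(2x))
  Then ln(L) = lim(x→∞) [exponent × ln(base)]
  Evaluate using L'Hôpital or standard limits, then exponentiate.
  L = e^(5)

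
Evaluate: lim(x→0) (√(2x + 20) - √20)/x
This is a standard limit.

Factor or rationalize the expression:
  lim(x→0) (√(2x + 20) - √20)/x = sqrt(5)/10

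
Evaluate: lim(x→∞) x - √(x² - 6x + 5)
This is an ∞-∞ indeterminate form.

Combine fractions or rationalize to convert ∞-∞ to 0/0 form:
  lim(x→∞) x - √(x² - 6x + 5) = 3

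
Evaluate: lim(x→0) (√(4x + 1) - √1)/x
This is a standard limit.

Factor or rationalize the expression:
  lim(x→0) (√(4x + 1) - √1)/x = 2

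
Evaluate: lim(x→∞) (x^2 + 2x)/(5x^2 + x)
This is an ∞/∞ indeterminate form.

Apply L'Hôpital's rule: differentiate numerator and denominator separately.
  f(x) = x^2 + 2·x   ⇒   f'(x) = 2·x + 2
  g(x) = 5·x^2 + x   ⇒   g'(x) = 10·x + 1
  lim(x→∞) f'(x)/g'(x) = lim(x→∞) (2·x + 2)/(10·x + 1)
  = 1/5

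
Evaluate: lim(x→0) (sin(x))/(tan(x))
This is a 0/0 indeterminate form.

Apply L'Hôpital's rule: differentiate numerator and denominator separately.
  f(x) = sin(x)   ⇒   f'(x) = cos(x)
  g(x) = tan(x)   ⇒   g'(x) = tan(x)^2 + 1
  lim(x→0) f'(x)/g'(x) = lim(x→0) (cos(x))/(tan(x)^2 + 1)
  = 1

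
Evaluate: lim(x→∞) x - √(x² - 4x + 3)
This is an ∞-∞ indeterminate form.

Combine fractions or rationalize to convert ∞-∞ to 0/0 form:
  lim(x→∞) x - √(x² - 4x + 3) = 2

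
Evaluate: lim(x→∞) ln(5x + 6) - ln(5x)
This is an ∞-∞ indeterminate form.

Combine fractions or rationalize to convert ∞-∞ to 0/0 form:
  lim(x→∞) ln(5x + 6) - ln(5x) = 0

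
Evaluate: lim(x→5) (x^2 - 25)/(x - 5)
This is a standard limit.

Factor or rationalize the expression:
  lim(x→5) (x^2 - 25)/(x - 5) = 10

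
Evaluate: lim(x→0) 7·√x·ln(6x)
This is a 0·∞ indeterminate form.

Rewrite 0·∞ as a quotient (0/0 or ∞/∞ form), then apply L'Hôpital's rule:
  lim(x→0) 7·√x·ln(6x) = 0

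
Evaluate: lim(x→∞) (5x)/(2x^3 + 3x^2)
This is an ∞/∞ indeterminate form.

Apply L'Hôpital's rule: differentiate numerator and denominator separately.
  f(x) = 5·x   ⇒   f'(x) = 5
  g(x) = 2·x^3 + 3·x^2   ⇒   g'(x) = 6·x^2 + 6·x
  lim(x→∞) f'(x)/g'(x) = lim(x→∞) (5)/(6·x^2 + 6·x)
  = 0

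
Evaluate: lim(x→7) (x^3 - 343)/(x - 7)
This is a standard limit.

Factor or rationalize the expression:
  lim(x→7) (x^3 - 343)/(x - 7) = 147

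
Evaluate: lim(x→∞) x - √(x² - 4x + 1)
This is an ∞-∞ indeterminate form.

Combine fractions or rationalize to convert ∞-∞ to 0/0 form:
  lim(x→∞) x - √(x² - 4x + 1) = 2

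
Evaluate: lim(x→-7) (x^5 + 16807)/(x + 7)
This is a standard limit.

Factor or rationalize the expression:
  lim(x→-7) (x^5 + 16807)/(x + 7) = 12005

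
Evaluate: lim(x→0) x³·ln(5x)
This is a 0·∞ indeterminate form.

Rewrite 0·∞ as a quotient (0/0 or ∞/∞ form), then apply L'Hôpital's rule:
  lim(x→0) x³·ln(5x) = 0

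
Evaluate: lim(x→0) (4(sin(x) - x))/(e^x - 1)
This is a 0/0 indeterminate form.

Apply L'Hôpital's rule: differentiate numerator and denominator separately.
  f(x) = -4·x + 4·sin(x)   ⇒   f'(x) = 4·cos(x) - 4
  g(x) = e^(x) - 1   ⇒   g'(x) = e^(x)
  lim(x→0) f'(x)/g'(x) = lim(x→0) (4·cos(x) - 4)/(e^(x))
  = 0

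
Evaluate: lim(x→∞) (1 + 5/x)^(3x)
This is an exponential indeterminate form.

For exponential indeterminate forms, take the natural log:
  Let L = lim(x→∞) (1 + 5/x)^(3x)
  Then ln(L) = lim(x→∞) [exponent × ln(base)]
  Evaluate using L'Hôpital or standard limits, then exponentiate.
  L = e^(15)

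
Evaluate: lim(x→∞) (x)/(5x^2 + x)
This is an ∞/∞ indeterminate form.

Apply L'Hôpital's rule: differentiate numerator and denominator separately.
  f(x) = x   ⇒   f'(x) = 1
  g(x) = 5·x^2 + x   ⇒   g'(x) = 10·x + 1
  lim(x→∞) f'(x)/g'(x) = lim(x→∞) (1)/(10·x + 1)
  = 0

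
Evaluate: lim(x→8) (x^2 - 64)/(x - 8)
This is a standard limit.

Factor or rationalize the expression:
  lim(x→8) (x^2 - 64)/(x - 8) = 16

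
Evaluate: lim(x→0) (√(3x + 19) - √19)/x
This is a standard limit.

Factor or rationalize the expression:
  lim(x→0) (√(3x + 19) - √19)/x = 3·sqrt(19)/38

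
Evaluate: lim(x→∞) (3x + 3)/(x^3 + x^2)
This is an ∞/∞ indeterminate form.

Apply L'Hôpital's rule: differentiate numerator and denominator separately.
  f(x) = 3·x + 3   ⇒   f'(x) = 3
  g(x) = x^3 + x^2   ⇒   g'(x) = 3·x^2 + 2·x
  lim(x→∞) f'(x)/g'(x) = lim(x→∞) (3)/(3·x^2 + 2·x)
  = 0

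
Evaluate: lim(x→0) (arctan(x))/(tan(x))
This is a 0/0 indeterminate form.

Apply L'Hôpital's rule: differentiate numerator and denominator separately.
  f(x) = atan(x)   ⇒   f'(x) = 1/(x^2 + 1)
  g(x) = tan(x)   ⇒   g'(x) = tan(x)^2 + 1
  lim(x→0) f'(x)/g'(x) = lim(x→0) (1/(x^2 + 1))/(tan(x)^2 + 1)
  = 1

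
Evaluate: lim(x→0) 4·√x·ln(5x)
This is a 0·∞ indeterminate form.

Rewrite 0·∞ as a quotient (0/0 or ∞/∞ form), then apply L'Hôpital's rule:
  lim(x→0) 4·√x·ln(5x) = 0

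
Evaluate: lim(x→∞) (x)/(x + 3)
This is an ∞/∞ indeterminate form.

Apply L'Hôpital's rule: differentiate numerator and denominator separately.
  f(x) = x   ⇒   f'(x) = 1
  g(x) = x + 3   ⇒   g'(x) = 1
  lim(x→∞) f'(x)/g'(x) = lim(x→∞) (1)/(1)
  = 1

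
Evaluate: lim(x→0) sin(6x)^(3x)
This is an exponential indeterminate form.

For exponential indeterminate forms, take the natural log:
  Let L = lim(x→0) sin(6x)^(3x)
  Then ln(L) = lim(x→0) [exponent × ln(base)]
  Evaluate using L'Hôpital or standard limits, then exponentiate.
  L = 1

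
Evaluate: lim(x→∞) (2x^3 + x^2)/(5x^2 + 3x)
This is an ∞/∞ indeterminate form.

Apply L'Hôpital's rule: differentiate numerator and denominator separately.
  f(x) = 2·x^3 + x^2   ⇒   f'(x) = 6·x^2 + 2·x
  g(x) = 5·x^2 + 3·x   ⇒   g'(x) = 10·x + 3
  lim(x→∞) f'(x)/g'(x) = lim(x→∞) (6·x^2 + 2·x)/(10·x + 3)
  = ∞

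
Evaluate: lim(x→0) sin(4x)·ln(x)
This is a 0·∞ indeterminate form.

Rewrite 0·∞ as a quotient (0/0 or ∞/∞ form), then apply L'Hôpital's rule:
  lim(x→0) sin(4x)·ln(x) = 0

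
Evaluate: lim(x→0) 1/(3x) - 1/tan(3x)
This is an ∞-∞ indeterminate form.

Combine fractions or rationalize to convert ∞-∞ to 0/0 form:
  lim(x→0) 1/(3x) - 1/tan(3x) = 0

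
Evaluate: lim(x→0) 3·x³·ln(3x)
This is a 0·∞ indeterminate form.

Rewrite 0·∞ as a quotient (0/0 or ∞/∞ form), then apply L'Hôpital's rule:
  lim(x→0) 3·x³·ln(3x) = 0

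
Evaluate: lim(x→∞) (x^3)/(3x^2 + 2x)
This is an ∞/∞ indeterminate form.

Apply L'Hôpital's rule: differentiate numerator and denominator separately.
  f(x) = x^3   ⇒   f'(x) = 3·x^2
  g(x) = 3·x^2 + 2·x   ⇒   g'(x) = 6·x + 2
  lim(x→∞) f'(x)/g'(x) = lim(x→∞) (3·x^2)/(6·x + 2)
  = ∞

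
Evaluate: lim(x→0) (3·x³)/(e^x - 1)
This is a 0/0 indeterminate form.

Apply L'Hôpital's rule: differentiate numerator and denominator separately.
  f(x) = 3·x^3   ⇒   f'(x) = 9·x^2
  g(x) = e^(x) - 1   ⇒   g'(x) = e^(x)
  lim(x→0) f'(x)/g'(x) = lim(x→0) (9·x^2)/(e^(x))
  = 0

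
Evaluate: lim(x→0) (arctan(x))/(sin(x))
This is a 0/0 indeterminate form.

Apply L'Hôpital's rule: differentiate numerator and denominator separately.
  f(x) = atan(x)   ⇒   f'(x) = 1/(x^2 + 1)
  g(x) = sin(x)   ⇒   g'(x) = cos(x)
  lim(x→0) f'(x)/g'(x) = lim(x→0) (1/(x^2 + 1))/(cos(x))
  = 1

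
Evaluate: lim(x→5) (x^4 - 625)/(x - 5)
This is a standard limit.

Factor or rationalize the expression:
  lim(x→5) (x^4 - 625)/(x - 5) = 500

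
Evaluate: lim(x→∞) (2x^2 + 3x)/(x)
This is an ∞/∞ indeterminate form.

Apply L'Hôpital's rule: differentiate numerator and denominator separately.
  f(x) = 2·x^2 + 3·x   ⇒   f'(x) = 4·x + 3
  g(x) = x   ⇒   g'(x) = 1
  lim(x→∞) f'(x)/g'(x) = lim(x→∞) (4·x + 3)/(1)
  = ∞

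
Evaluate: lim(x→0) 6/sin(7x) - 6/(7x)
This is an ∞-∞ indeterminate form.

Combine fractions or rationalize to convert ∞-∞ to 0/0 form:
  lim(x→0) 6/sin(7x) - 6/(7x) = 0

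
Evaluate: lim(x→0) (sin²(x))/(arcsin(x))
This is a 0/0 indeterminate form.

Apply L'Hôpital's rule: differentiate numerator and denominator separately.
  f(x) = sin(x)^2   ⇒   f'(x) = 2·sin(x)·cos(x)
  g(x) = asin(x)   ⇒   g'(x) = 1/sqrt(1 - x^2)
  lim(x→0) f'(x)/g'(x) = lim(x→0) (2·sin(x)·cos(x))/(1/sqrt(1 - x^2))
  = 0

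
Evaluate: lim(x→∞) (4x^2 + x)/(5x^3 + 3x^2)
This is an ∞/∞ indeterminate form.

Apply L'Hôpital's rule: differentiate numerator and denominator separately.
  f(x) = 4·x^2 + x   ⇒   f'(x) = 8·x + 1
  g(x) = 5·x^3 + 3·x^2   ⇒   g'(x) = 15·x^2 + 6·x
  lim(x→∞) f'(x)/g'(x) = lim(x→∞) (8·x + 1)/(15·x^2 + 6·x)
  = 0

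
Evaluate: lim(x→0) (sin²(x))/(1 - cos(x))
This is a 0/0 indeterminate form.

Apply L'Hôpital's rule: differentiate numerator and denominator separately.
  f(x) = sin(x)^2   ⇒   f'(x) = 2·sin(x)·cos(x)
  g(x) = 1 - cos(x)   ⇒   g'(x) = sin(x)
  lim(x→0) f'(x)/g'(x) = lim(x→0) (2·sin(x)·cos(x))/(sin(x))
  = 2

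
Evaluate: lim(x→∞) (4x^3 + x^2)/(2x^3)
This is an ∞/∞ indeterminate form.

Apply L'Hôpital's rule: differentiate numerator and denominator separately.
  f(x) = 4·x^3 + x^2   ⇒   f'(x) = 12·x^2 + 2·x
  g(x) = 2·x^3   ⇒   g'(x) = 6·x^2
  lim(x→∞) f'(x)/g'(x) = lim(x→∞) (12·x^2 + 2·x)/(6·x^2)
  = 2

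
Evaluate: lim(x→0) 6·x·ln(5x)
This is a 0·∞ indeterminate form.

Rewrite 0·∞ as a quotient (0/0 or ∞/∞ form), then apply L'Hôpital's rule:
  lim(x→0) 6·x·ln(5x) = 0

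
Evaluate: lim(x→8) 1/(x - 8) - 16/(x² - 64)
This is an ∞-∞ indeterminate form.

Combine fractions or rationalize to convert ∞-∞ to 0/0 form:
  lim(x→8) 1/(x - 8) - 16/(x² - 64) = 1/16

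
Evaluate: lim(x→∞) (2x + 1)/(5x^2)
This is an ∞/∞ indeterminate form.

Apply L'Hôpital's rule: differentiate numerator and denominator separately.
  f(x) = 2·x + 1   ⇒   f'(x) = 2
  g(x) = 5·x^2   ⇒   g'(x) = 10·x
  lim(x→∞) f'(x)/g'(x) = lim(x→∞) (2)/(10·x)
  = 0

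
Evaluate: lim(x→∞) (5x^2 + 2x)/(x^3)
This is an ∞/∞ indeterminate form.

Apply L'Hôpital's rule: differentiate numerator and denominator separately.
  f(x) = 5·x^2 + 2·x   ⇒   f'(x) = 10·x + 2
  g(x) = x^3   ⇒   g'(x) = 3·x^2
  lim(x→∞) f'(x)/g'(x) = lim(x→∞) (10·x + 2)/(3·x^2)
  = 0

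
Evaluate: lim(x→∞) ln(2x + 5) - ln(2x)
This is an ∞-∞ indeterminate form.

Combine fractions or rationalize to convert ∞-∞ to 0/0 form:
  lim(x→∞) ln(2x + 5) - ln(2x) = 0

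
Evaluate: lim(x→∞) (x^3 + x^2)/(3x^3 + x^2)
This is an ∞/∞ indeterminate form.

Apply L'Hôpital's rule: differentiate numerator and denominator separately.
  f(x) = x^3 + x^2   ⇒   f'(x) = 3·x^2 + 2·x
  g(x) = 3·x^3 + x^2   ⇒   g'(x) = 9·x^2 + 2·x
  lim(x→∞) f'(x)/g'(x) = lim(x→∞) (3·x^2 + 2·x)/(9·x^2 + 2·x)
  = 1/3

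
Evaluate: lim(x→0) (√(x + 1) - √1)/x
This is a standard limit.

Factor or rationalize the expression:
  lim(x→0) (√(x + 1) - √1)/x = 1/2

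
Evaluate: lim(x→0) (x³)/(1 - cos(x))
This is a 0/0 indeterminate form.

Apply L'Hôpital's rule: differentiate numerator and denominator separately.
  f(x) = x^3   ⇒   f'(x) = 3·x^2
  g(x) = 1 - cos(x)   ⇒   g'(x) = sin(x)
  lim(x→0) f'(x)/g'(x) = lim(x→0) (3·x^2)/(sin(x))
  = 0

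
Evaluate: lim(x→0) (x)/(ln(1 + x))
This is a 0/0 indeterminate form.

Apply L'Hôpital's rule: differentiate numerator and denominator separately.
  f(x) = x   ⇒   f'(x) = 1
  g(x) = ln(x + 1)   ⇒   g'(x) = 1/(x + 1)
  lim(x→0) f'(x)/g'(x) = lim(x→0) (1)/(1/(x + 1))
  = 1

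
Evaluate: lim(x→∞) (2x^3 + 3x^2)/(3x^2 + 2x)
This is an ∞/∞ indeterminate form.

Apply L'Hôpital's rule: differentiate numerator and denominator separately.
  f(x) = 2·x^3 + 3·x^2   ⇒   f'(x) = 6·x^2 + 6·x
  g(x) = 3·x^2 + 2·x   ⇒   g'(x) = 6·x + 2
  lim(x→∞) f'(x)/g'(x) = lim(x→∞) (6·x^2 + 6·x)/(6·x + 2)
  = ∞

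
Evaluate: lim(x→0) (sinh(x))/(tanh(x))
This is a 0/0 indeterminate form.

Apply L'Hôpital's rule: differentiate numerator and denominator separately.
  f(x) = sinh(x)   ⇒   f'(x) = cosh(x)
  g(x) = tanh(x)   ⇒   g'(x) = 1 - tanh(x)^2
  lim(x→0) f'(x)/g'(x) = lim(x→0) (cosh(x))/(1 - tanh(x)^2)
  = 1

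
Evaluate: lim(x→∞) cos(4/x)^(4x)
This is an exponential indeterminate form.

For exponential indeterminate forms, take the natural log:
  Let L = lim(x→∞) cos(4/x)^(4x)
  Then ln(L) = lim(x→∞) [exponent × ln(base)]
  Evaluate using L'Hôpital or standard limits, then exponentiate.
  L = 1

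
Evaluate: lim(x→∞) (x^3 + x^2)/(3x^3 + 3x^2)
This is an ∞/∞ indeterminate form.

Apply L'Hôpital's rule: differentiate numerator and denominator separately.
  f(x) = x^3 + x^2   ⇒   f'(x) = 3·x^2 + 2·x
  g(x) = 3·x^3 + 3·x^2   ⇒   g'(x) = 9·x^2 + 6·x
  lim(x→∞) f'(x)/g'(x) = lim(x→∞) (3·x^2 + 2·x)/(9·x^2 + 6·x)
  = 1/3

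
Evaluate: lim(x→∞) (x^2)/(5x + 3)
This is an ∞/∞ indeterminate form.

Apply L'Hôpital's rule: differentiate numerator and denominator separately.
  f(x) = x^2   ⇒   f'(x) = 2·x
  g(x) = 5·x + 3   ⇒   g'(x) = 5
  lim(x→∞) f'(x)/g'(x) = lim(x→∞) (2·x)/(5)
  = ∞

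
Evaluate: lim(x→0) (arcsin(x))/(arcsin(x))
This is a 0/0 indeterminate form.

Apply L'Hôpital's rule: differentiate numerator and denominator separately.
  f(x) = asin(x)   ⇒   f'(x) = 1/sqrt(1 - x^2)
  g(x) = asin(x)   ⇒   g'(x) = 1/sqrt(1 - x^2)
  lim(x→0) f'(x)/g'(x) = lim(x→0) (1/sqrt(1 - x^2))/(1/sqrt(1 - x^2))
  = 1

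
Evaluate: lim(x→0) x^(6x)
This is an exponential indeterminate form.

For exponential indeterminate forms, take the natural log:
  Let L = lim(x→0) x^(6x)
  Then ln(L) = lim(x→0) [exponent × ln(base)]
  Evaluate using L'Hôpital or standard limits, then exponentiate.
  L = 1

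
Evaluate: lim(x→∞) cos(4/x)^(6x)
This is an exponential indeterminate form.

For exponential indeterminate forms, take the natural log:
  Let L = lim(x→∞) cos(4/x)^(6x)
  Then ln(L) = lim(x→∞) [exponent × ln(base)]
  Evaluate using L'Hôpital or standard limits, then exponentiate.
  L = 1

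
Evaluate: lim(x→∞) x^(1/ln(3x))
This is an exponential indeterminate form.

For exponential indeterminate forms, take the natural log:
  Let L = lim(x→∞) x^(1/ln(3x))
  Then ln(L) = lim(x→∞) [exponent × ln(base)]
  Evaluate using L'Hôpital or standard limits, then exponentiate.
  L = e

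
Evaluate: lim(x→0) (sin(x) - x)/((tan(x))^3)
This is a 0/0 indeterminate form.

Apply L'Hôpital's rule: differentiate numerator and denominator separately.
  f(x) = -x + sin(x)   ⇒   f'(x) = cos(x) - 1
  g(x) = tan(x)^3   ⇒   g'(x) = (3·tan(x)^2 + 3)·tan(x)^2
  lim(x→0) f'(x)/g'(x) = lim(x→0) (cos(x) - 1)/((3·tan(x)^2 + 3)·tan(x)^2)
  = -1/6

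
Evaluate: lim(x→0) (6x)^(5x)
This is an exponential indeterminate form.

For exponential indeterminate forms, take the natural log:
  Let L = lim(x→0) (6x)^(5x)
  Then ln(L) = lim(x→0) [exponent × ln(base)]
  Evaluate using L'Hôpital or standard limits, then exponentiate.
  L = 1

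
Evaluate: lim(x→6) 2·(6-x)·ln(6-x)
This is a 0·∞ indeterminate form.

Rewrite 0·∞ as a quotient (0/0 or ∞/∞ form), then apply L'Hôpital's rule:
  lim(x→6) 2·(6-x)·ln(6-x) = 0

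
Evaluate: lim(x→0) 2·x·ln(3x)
This is a 0·∞ indeterminate form.

Rewrite 0·∞ as a quotient (0/0 or ∞/∞ form), then apply L'Hôpital's rule:
  lim(x→0) 2·x·ln(3x) = 0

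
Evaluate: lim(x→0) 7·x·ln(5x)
This is a 0·∞ indeterminate form.

Rewrite 0·∞ as a quotient (0/0 or ∞/∞ form), then apply L'Hôpital's rule:
  lim(x→0) 7·x·ln(5x) = 0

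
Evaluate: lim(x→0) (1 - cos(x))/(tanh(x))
This is a 0/0 indeterminate form.

Apply L'Hôpital's rule: differentiate numerator and denominator separately.
  f(x) = 1 - cos(x)   ⇒   f'(x) = sin(x)
  g(x) = tanh(x)   ⇒   g'(x) = 1 - tanh(x)^2
  lim(x→0) f'(x)/g'(x) = lim(x→0) (sin(x))/(1 - tanh(x)^2)
  = 0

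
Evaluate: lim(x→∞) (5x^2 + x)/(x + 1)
This is an ∞/∞ indeterminate form.

Apply L'Hôpital's rule: differentiate numerator and denominator separately.
  f(x) = 5·x^2 + x   ⇒   f'(x) = 10·x + 1
  g(x) = x + 1   ⇒   g'(x) = 1
  lim(x→∞) f'(x)/g'(x) = lim(x→∞) (10·x + 1)/(1)
  = ∞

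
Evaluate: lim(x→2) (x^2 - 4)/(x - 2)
This is a standard limit.

Factor or rationalize the expression:
  lim(x→2) (x^2 - 4)/(x - 2) = 4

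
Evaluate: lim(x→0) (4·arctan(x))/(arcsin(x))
This is a 0/0 indeterminate form.

Apply L'Hôpital's rule: differentiate numerator and denominator separately.
  f(x) = 4·atan(x)   ⇒   f'(x) = 4/(x^2 + 1)
  g(x) = asin(x)   ⇒   g'(x) = 1/sqrt(1 - x^2)
  lim(x→0) f'(x)/g'(x) = lim(x→0) (4/(x^2 + 1))/(1/sqrt(1 - x^2))
  = 4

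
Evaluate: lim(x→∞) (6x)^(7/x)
This is an exponential indeterminate form.

For exponential indeterminate forms, take the natural log:
  Let L = lim(x→∞) (6x)^(7/x)
  Then ln(L) = lim(x→∞) [exponent × ln(base)]
  Evaluate using L'Hôpital or standard limits, then exponentiate.
  L = 1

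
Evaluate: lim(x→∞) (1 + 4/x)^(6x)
This is an exponential indeterminate form.

For exponential indeterminate forms, take the natural log:
  Let L = lim(x→∞) (1 + 4/x)^(6x)
  Then ln(L) = lim(x→∞) [exponent × ln(base)]
  Evaluate using L'Hôpital or standard limits, then exponentiate.
  L = e^(24)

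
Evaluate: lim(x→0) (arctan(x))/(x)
This is a 0/0 indeterminate form.

Apply L'Hôpital's rule: differentiate numerator and denominator separately.
  f(x) = atan(x)   ⇒   f'(x) = 1/(x^2 + 1)
  g(x) = x   ⇒   g'(x) = 1
  lim(x→0) f'(x)/g'(x) = lim(x→0) (1/(x^2 + 1))/(1)
  = 1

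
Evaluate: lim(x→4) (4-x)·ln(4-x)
This is a 0·∞ indeterminate form.

Rewrite 0·∞ as a quotient (0/0 or ∞/∞ form), then apply L'Hôpital's rule:
  lim(x→4) (4-x)·ln(4-x) = 0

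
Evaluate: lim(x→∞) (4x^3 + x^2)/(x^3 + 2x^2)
This is an ∞/∞ indeterminate form.

Apply L'Hôpital's rule: differentiate numerator and denominator separately.
  f(x) = 4·x^3 + x^2   ⇒   f'(x) = 12·x^2 + 2·x
  g(x) = x^3 + 2·x^2   ⇒   g'(x) = 3·x^2 + 4·x
  lim(x→∞) f'(x)/g'(x) = lim(x→∞) (12·x^2 + 2·x)/(3·x^2 + 4·x)
  = 4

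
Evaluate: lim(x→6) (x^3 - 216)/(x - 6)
This is a standard limit.

Factor or rationalize the expression:
  lim(x→6) (x^3 - 216)/(x - 6) = 108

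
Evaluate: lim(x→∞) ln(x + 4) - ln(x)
This is an ∞-∞ indeterminate form.

Combine fractions or rationalize to convert ∞-∞ to 0/0 form:
  lim(x→∞) ln(x + 4) - ln(x) = 0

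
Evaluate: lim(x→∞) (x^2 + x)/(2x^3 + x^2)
This is an ∞/∞ indeterminate form.

Apply L'Hôpital's rule: differentiate numerator and denominator separately.
  f(x) = x^2 + x   ⇒   f'(x) = 2·x + 1
  g(x) = 2·x^3 + x^2   ⇒   g'(x) = 6·x^2 + 2·x
  lim(x→∞) f'(x)/g'(x) = lim(x→∞) (2·x + 1)/(6·x^2 + 2·x)
  = 0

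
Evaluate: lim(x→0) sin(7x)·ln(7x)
This is a 0·∞ indeterminate form.

Rewrite 0·∞ as a quotient (0/0 or ∞/∞ form), then apply L'Hôpital's rule:
  lim(x→0) sin(7x)·ln(7x) = 0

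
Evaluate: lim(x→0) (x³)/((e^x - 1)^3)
This is a 0/0 indeterminate form.

Apply L'Hôpital's rule: differentiate numerator and denominator separately.
  f(x) = x^3   ⇒   f'(x) = 3·x^2
  g(x) = (e^(x) - 1)^3   ⇒   g'(x) = 3·(e^(x) - 1)^2·e^(x)
  lim(x→0) f'(x)/g'(x) = lim(x→0) (3·x^2)/(3·(e^(x) - 1)^2·e^(x))
  = 1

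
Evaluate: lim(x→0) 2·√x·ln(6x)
This is a 0·∞ indeterminate form.

Rewrite 0·∞ as a quotient (0/0 or ∞/∞ form), then apply L'Hôpital's rule:
  lim(x→0) 2·√x·ln(6x) = 0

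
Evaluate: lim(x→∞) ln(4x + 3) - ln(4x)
This is an ∞-∞ indeterminate form.

Combine fractions or rationalize to convert ∞-∞ to 0/0 form:
  lim(x→∞) ln(4x + 3) - ln(4x) = 0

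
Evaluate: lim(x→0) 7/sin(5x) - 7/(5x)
This is an ∞-∞ indeterminate form.

Combine fractions or rationalize to convert ∞-∞ to 0/0 form:
  lim(x→0) 7/sin(5x) - 7/(5x) = 0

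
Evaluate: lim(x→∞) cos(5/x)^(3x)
This is an exponential indeterminate form.

For exponential indeterminate forms, take the natural log:
  Let L = lim(x→∞) cos(5/x)^(3x)
  Then ln(L) = lim(x→∞) [exponent × ln(base)]
  Evaluate using L'Hôpital or standard limits, then exponentiate.
  L = 1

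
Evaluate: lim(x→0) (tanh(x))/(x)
This is a 0/0 indeterminate form.

Apply L'Hôpital's rule: differentiate numerator and denominator separately.
  f(x) = tanh(x)   ⇒   f'(x) = 1 - tanh(x)^2
  g(x) = x   ⇒   g'(x) = 1
  lim(x→0) f'(x)/g'(x) = lim(x→0) (1 - tanh(x)^2)/(1)
  = 1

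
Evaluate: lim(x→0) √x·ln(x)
This is a 0·∞ indeterminate form.

Rewrite 0·∞ as a quotient (0/0 or ∞/∞ form), then apply L'Hôpital's rule:
  lim(x→0) √x·ln(x) = 0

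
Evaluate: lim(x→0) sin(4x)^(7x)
This is an exponential indeterminate form.

For exponential indeterminate forms, take the natural log:
  Let L = lim(x→0) sin(4x)^(7x)
  Then ln(L) = lim(x→0) [exponent × ln(base)]
  Evaluate using L'Hôpital or standard limits, then exponentiate.
  L = 1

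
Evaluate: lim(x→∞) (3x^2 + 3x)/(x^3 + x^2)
This is an ∞/∞ indeterminate form.

Apply L'Hôpital's rule: differentiate numerator and denominator separately.
  f(x) = 3·x^2 + 3·x   ⇒   f'(x) = 6·x + 3
  g(x) = x^3 + x^2   ⇒   g'(x) = 3·x^2 + 2·x
  lim(x→∞) f'(x)/g'(x) = lim(x→∞) (6·x + 3)/(3·x^2 + 2·x)
  = 0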